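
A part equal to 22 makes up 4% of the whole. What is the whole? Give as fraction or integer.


Given: 22 is 4% of the whole
Set up: 22 = 4/100 * whole
whole = 22 * 100 / 4
whole = 2200 / 4
whole = 550

550


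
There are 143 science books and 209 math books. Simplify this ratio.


Find GCD(143, 209)
GCD = 11
Divide both by 11: 143/11 = 13, 209/11 = 19
Simplified ratio = 13:19

13:19


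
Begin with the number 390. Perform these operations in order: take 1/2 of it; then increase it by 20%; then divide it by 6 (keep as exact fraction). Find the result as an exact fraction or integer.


Start with 390.
Step 1: Take 1/2: 390 * 1/2 = 195
Step 2: Increase by 20%: 195 * 120/100 = 234
Step 3: Divide by 6: 234 / 6 = 39
Final result = 39

39


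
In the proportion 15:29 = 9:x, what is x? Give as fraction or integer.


Setting up: 15/29 = 9/x
Cross multiply: 15 * x = 29 * 9
15x = 261
x = 261/15
x = 87/5

87/5


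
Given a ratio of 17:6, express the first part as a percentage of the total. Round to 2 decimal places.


Total parts = 17 + 6 = 23
First part fraction = 17/23
Percentage = (17/23) * 100
= 0.73913 * 100
= 73.91%

73.91


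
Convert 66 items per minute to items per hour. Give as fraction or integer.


Converting from per minute to per hour
Rate = 66 items per minute
Multiply by 60: 66 * 60
= 3960 items per hour

3960


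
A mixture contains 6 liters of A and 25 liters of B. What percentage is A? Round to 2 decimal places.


Volume of A = 6 L
Volume of B = 25 L
Total volume = 6 + 25 = 31 L
Percentage of A = (6/31) * 100
= 19.35%

19.35


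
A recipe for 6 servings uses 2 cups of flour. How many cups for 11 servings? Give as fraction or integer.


Original: 2 cups for 6 servings
Target servings = 11
Scaling factor = 11/6
New amount = 2 * 11/6
= 22/6
= 11/3 cups

11/3


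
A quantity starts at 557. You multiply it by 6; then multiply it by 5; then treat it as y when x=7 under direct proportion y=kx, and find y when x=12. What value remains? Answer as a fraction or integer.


Start with 557.
Step 1: Multiply by 6: 557 * 6 = 3342
Step 2: Multiply by 5: 3342 * 5 = 16710
Step 3: Direct prop: k = (16710)/7; new y = k*12 = 16710*12/7 = 200520/7
Final result = 200520/7

200520/7


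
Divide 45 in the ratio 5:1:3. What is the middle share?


Ratio = 5:1:3
Total parts = 5 + 1 + 3 = 9
Value per part = 45 / 9 = 5
First share = 5 * 5 = 25
Middle share = 1 * 5 = 5
Third share = 3 * 5 = 15

5


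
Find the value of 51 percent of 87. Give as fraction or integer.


Compute 51% of 87
Convert percentage: 51% = 51/100
Multiply: 87 * 51/100
= 4437/100
= 4437/100

4437/100


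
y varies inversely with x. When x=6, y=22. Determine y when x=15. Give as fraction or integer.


Inverse proportion: y = k/x
Find k: k = 6 * 22 = 132
Compute y at x=15: y = 132/15
y = 44/5

44/5


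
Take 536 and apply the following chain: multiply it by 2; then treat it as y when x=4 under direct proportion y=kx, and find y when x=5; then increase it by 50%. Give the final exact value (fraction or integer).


Start with 536.
Step 1: Multiply by 2: 536 * 2 = 1072
Step 2: Direct prop: k = (1072)/4; new y = k*5 = 1072*5/4 = 1340
Step 3: Increase by 50%: 1340 * 150/100 = 2010
Final result = 2010

2010


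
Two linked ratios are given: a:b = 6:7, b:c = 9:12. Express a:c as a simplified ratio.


Given a:b = 6:7 and b:c = 9:12
Make b consistent. Multiply first ratio by 9: a:b = 54:63
Multiply second ratio by 7: b:c = 63:84
Now b = 63 in both, so a:b:c = 54:63:84
Therefore a:c = 54:84
Simplify by GCD: a:c = 9:14

9:14


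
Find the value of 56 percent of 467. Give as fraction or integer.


Compute 56% of 467
Convert percentage: 56% = 56/100
Multiply: 467 * 56/100
= 26152/100
= 6538/25

6538/25


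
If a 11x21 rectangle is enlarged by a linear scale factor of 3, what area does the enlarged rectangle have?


Original dimensions: 11 x 21
Enlargement factor = 3
New width = 11 * 3 = 33
New height = 21 * 3 = 63
New area = 33 * 63 = 2079

2079


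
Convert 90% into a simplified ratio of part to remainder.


Part = 90%, Remainder = 10%
Ratio = 90:10
GCD(90, 10) = 10
Simplify: 9:1 = 9:1

9:1


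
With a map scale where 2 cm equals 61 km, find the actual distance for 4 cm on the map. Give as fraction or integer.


Map scale: 2 cm = 61 km
Measured distance on map = 4 cm
Set up proportion: 4 * 61 / 2
= 244 / 2
= 122 km

122


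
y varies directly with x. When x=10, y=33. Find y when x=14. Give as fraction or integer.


Direct proportion: y = kx
Find k: k = 33/10 = 33/10
Compute y at x=14: y = 33/10 * 14
y = 231/5

231/5


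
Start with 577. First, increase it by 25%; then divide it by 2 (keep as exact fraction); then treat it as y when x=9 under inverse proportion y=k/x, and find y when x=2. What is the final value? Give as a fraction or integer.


Start with 577.
Step 1: Increase by 25%: 577 * 125/100 = 2885/4
Step 2: Divide by 2: 2885/4 / 2 = 2885/8
Step 3: Inverse prop: k = (2885/8)*9; new y = k/2 = 2885/8*9/2 = 25965/16
Final result = 25965/16

25965/16


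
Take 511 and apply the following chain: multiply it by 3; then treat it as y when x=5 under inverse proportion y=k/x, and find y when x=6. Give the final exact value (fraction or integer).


Start with 511.
Step 1: Multiply by 3: 511 * 3 = 1533
Step 2: Inverse prop: k = (1533)*5; new y = k/6 = 1533*5/6 = 2555/2
Final result = 2555/2

2555/2


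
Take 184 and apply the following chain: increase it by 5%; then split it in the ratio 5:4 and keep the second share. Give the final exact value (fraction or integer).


Start with 184.
Step 1: Increase by 5%: 184 * 105/100 = 966/5
Step 2: Split 5:4, second share = 966/5 * 4/9 = 1288/15
Final result = 1288/15

1288/15


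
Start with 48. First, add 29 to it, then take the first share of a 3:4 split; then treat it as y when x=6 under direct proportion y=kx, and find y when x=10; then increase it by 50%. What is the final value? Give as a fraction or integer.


Start with 48.
Step 1: Add 29: 48+29=77; split 3:4 first = 77*3/7 = 33
Step 2: Direct prop: k = (33)/6; new y = k*10 = 33*10/6 = 55
Step 3: Increase by 50%: 55 * 150/100 = 165/2
Final result = 165/2

165/2


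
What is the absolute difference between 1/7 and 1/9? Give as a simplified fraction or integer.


Simplify: 1/7 = 1/7 and 1/9 = 1/9
Find common denominator: LCD = 63
Convert: 9/63 and 7/63
Difference = |9 - 7|/63 = 2/63
Simplified = 2/63

2/63


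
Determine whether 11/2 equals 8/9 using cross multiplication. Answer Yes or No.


Cross multiply to check 11/2 = 8/9
Left cross product: 11 * 9 = 99
Right cross product: 2 * 8 = 16
99 != 16
Not equal, so proportions differ => No

No


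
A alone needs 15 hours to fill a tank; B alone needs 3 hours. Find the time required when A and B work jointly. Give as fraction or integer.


Rate of A = 1/15 job per hour
Rate of B = 1/3 job per hour
Combined rate = 1/15 + 1/3
Find common denominator: (3 + 15)/(15*3) = 18/45
Combined rate = 2/5 job per hour
Time together = 1 / (2/5) = 5/2 hours

5/2


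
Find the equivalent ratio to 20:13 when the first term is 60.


Original ratio: 20:13
First term target: 60
Scale factor = 60 / 20 = 3
Multiply second term: 13 * 3 = 39
Equivalent ratio = 60:39

60:39


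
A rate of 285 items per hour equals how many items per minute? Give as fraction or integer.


Converting from per hour to per minute
Rate = 285 items per hour
Divide by 60: 285/60
= 19/4 items per minute

19/4


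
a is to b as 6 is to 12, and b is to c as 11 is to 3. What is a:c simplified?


Given a:b = 6:12 and b:c = 11:3
Make b consistent. Multiply first ratio by 11: a:b = 66:132
Multiply second ratio by 12: b:c = 132:36
Now b = 132 in both, so a:b:c = 66:132:36
Therefore a:c = 66:36
Simplify by GCD: a:c = 11:6

11:6


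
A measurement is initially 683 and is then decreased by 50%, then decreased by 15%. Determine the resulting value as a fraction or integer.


Start: 683
Step 1: decrease by 50% => multiply by 50/100
  683 * 50/100 = 683/2
Step 2: decrease by 15% => multiply by 85/100
  683/2 * 85/100 = 11611/40
Final value = 11611/40

11611/40


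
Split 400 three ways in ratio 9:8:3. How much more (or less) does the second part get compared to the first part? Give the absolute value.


Total parts = 9 + 8 + 3 = 20
Value per part = 400 / 20 = 20
Shares: 9*20=180, 8*20=160, 3*20=60
Second share = 160, first share = 180
Difference = |160 - 180| = 20

20


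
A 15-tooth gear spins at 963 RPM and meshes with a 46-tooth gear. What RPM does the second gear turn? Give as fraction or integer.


Gear ratio: teeth_A * RPM_A = teeth_B * RPM_B
15 * 963 = 46 * RPM_B
14445 = 46 * RPM_B
RPM_B = 14445 / 46
RPM_B = 14445/46

14445/46


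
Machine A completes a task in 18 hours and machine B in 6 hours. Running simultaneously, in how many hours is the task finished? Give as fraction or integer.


Rate of A = 1/18 job per hour
Rate of B = 1/6 job per hour
Combined rate = 1/18 + 1/6
Find common denominator: (6 + 18)/(18*6) = 24/108
Combined rate = 2/9 job per hour
Time together = 1 / (2/9) = 9/2 hours

9/2


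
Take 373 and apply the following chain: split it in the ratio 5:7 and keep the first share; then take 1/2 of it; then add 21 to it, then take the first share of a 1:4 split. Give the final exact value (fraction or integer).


Start with 373.
Step 1: Split 5:7, first share = 373 * 5/12 = 1865/12
Step 2: Take 1/2: 1865/12 * 1/2 = 1865/24
Step 3: Add 21: 1865/24+21=2369/24; split 1:4 first = 2369/24*1/5 = 2369/120
Final result = 2369/120

2369/120


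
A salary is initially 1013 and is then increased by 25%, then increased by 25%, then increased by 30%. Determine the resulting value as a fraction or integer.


Start: 1013
Step 1: increase by 25% => multiply by 125/100
  1013 * 125/100 = 5065/4
Step 2: increase by 25% => multiply by 125/100
  5065/4 * 125/100 = 25325/16
Step 3: increase by 30% => multiply by 130/100
  25325/16 * 130/100 = 65845/32
Final value = 65845/32

65845/32


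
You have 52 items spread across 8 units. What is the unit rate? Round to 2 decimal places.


Total items = 52
Number of units = 8
Unit rate = 52 / 8
= 6.50 items per unit

6.50


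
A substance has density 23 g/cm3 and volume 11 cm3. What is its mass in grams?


Using mass = density * volume
Density = 23 g/cm3
Volume = 11 cm3
Mass = 23 * 11
= 253 g

253


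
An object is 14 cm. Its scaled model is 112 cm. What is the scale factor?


Original length = 14 cm
Scaled length = 112 cm
Scale factor = 112 / 14
= 8

8


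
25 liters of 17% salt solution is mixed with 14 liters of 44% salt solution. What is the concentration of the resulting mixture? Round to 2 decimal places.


Solute in mixture 1 = 17% of 25 L = 25*17/100 = 17/4 L
Solute in mixture 2 = 44% of 14 L = 14*44/100 = 154/25 L
Total solute = 17/4 + 154/25 = 1041/100 L
Total volume = 25 + 14 = 39 L
Final concentration = 1041/100/39 * 100 = 26.69%

26.69


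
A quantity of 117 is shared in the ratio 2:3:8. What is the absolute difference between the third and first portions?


Total parts = 2 + 3 + 8 = 13
Value per part = 117 / 13 = 9
Shares: 2*9=18, 3*9=27, 8*9=72
Third share = 72, first share = 18
Difference = |72 - 18| = 54

54


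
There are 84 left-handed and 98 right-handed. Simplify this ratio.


Find GCD(84, 98)
GCD = 14
Divide both by 14: 84/14 = 6, 98/14 = 7
Simplified ratio = 6:7

6:7


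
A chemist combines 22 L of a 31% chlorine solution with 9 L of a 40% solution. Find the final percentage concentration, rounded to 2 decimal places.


Solute in mixture 1 = 31% of 22 L = 22*31/100 = 341/50 L
Solute in mixture 2 = 40% of 9 L = 9*40/100 = 18/5 L
Total solute = 341/50 + 18/5 = 521/50 L
Total volume = 22 + 9 = 31 L
Final concentration = 521/50/31 * 100 = 33.61%

33.61


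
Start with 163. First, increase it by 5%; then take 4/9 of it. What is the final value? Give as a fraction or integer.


Start with 163.
Step 1: Increase by 5%: 163 * 105/100 = 3423/20
Step 2: Take 4/9: 3423/20 * 4/9 = 1141/15
Final result = 1141/15

1141/15


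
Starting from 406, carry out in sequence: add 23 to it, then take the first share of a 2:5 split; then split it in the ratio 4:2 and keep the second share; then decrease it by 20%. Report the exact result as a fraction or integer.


Start with 406.
Step 1: Add 23: 406+23=429; split 2:5 first = 429*2/7 = 858/7
Step 2: Split 4:2, second share = 858/7 * 2/6 = 286/7
Step 3: Decrease by 20%: 286/7 * 80/100 = 1144/35
Final result = 1144/35

1144/35


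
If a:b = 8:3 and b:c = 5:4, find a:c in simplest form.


Given a:b = 8:3 and b:c = 5:4
Make b consistent. Multiply first ratio by 5: a:b = 40:15
Multiply second ratio by 3: b:c = 15:12
Now b = 15 in both, so a:b:c = 40:15:12
Therefore a:c = 40:12
Simplify by GCD: a:c = 10:3

10:3


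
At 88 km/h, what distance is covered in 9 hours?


Using distance = speed * time
Speed = 88 km/h
Time = 9 hours
Distance = 88 * 9
= 792 km

792


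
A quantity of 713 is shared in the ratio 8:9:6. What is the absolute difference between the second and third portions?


Total parts = 8 + 9 + 6 = 23
Value per part = 713 / 23 = 31
Shares: 8*31=248, 9*31=279, 6*31=186
Second share = 279, third share = 186
Difference = |279 - 186| = 93

93


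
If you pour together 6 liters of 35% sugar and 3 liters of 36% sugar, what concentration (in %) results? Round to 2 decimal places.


Solute in mixture 1 = 35% of 6 L = 6*35/100 = 21/10 L
Solute in mixture 2 = 36% of 3 L = 3*36/100 = 27/25 L
Total solute = 21/10 + 27/25 = 159/50 L
Total volume = 6 + 3 = 9 L
Final concentration = 159/50/9 * 100 = 35.33%

35.33


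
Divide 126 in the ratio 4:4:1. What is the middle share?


Ratio = 4:4:1
Total parts = 4 + 4 + 1 = 9
Value per part = 126 / 9 = 14
First share = 4 * 14 = 56
Middle share = 4 * 14 = 56
Third share = 1 * 14 = 14

56


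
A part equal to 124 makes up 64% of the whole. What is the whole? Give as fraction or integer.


Given: 124 is 64% of the whole
Set up: 124 = 64/100 * whole
whole = 124 * 100 / 64
whole = 12400 / 64
whole = 775/4

775/4


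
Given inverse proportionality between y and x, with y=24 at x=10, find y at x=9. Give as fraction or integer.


Inverse proportion: y = k/x
Find k: k = 10 * 24 = 240
Compute y at x=9: y = 240/9
y = 80/3

80/3


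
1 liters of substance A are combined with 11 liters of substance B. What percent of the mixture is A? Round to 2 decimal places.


Volume of A = 1 L
Volume of B = 11 L
Total volume = 1 + 11 = 12 L
Percentage of A = (1/12) * 100
= 8.33%

8.33


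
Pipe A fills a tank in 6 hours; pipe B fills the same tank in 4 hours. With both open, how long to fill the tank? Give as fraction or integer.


Rate of A = 1/6 job per hour
Rate of B = 1/4 job per hour
Combined rate = 1/6 + 1/4
Find common denominator: (4 + 6)/(6*4) = 10/24
Combined rate = 5/12 job per hour
Time together = 1 / (5/12) = 12/5 hours

12/5


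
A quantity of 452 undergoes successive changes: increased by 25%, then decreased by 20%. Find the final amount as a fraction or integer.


Start: 452
Step 1: increase by 25% => multiply by 125/100
  452 * 125/100 = 565
Step 2: decrease by 20% => multiply by 80/100
  565 * 80/100 = 452
Final value = 452

452


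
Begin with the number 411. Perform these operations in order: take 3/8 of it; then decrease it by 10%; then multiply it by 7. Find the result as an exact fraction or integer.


Start with 411.
Step 1: Take 3/8: 411 * 3/8 = 1233/8
Step 2: Decrease by 10%: 1233/8 * 90/100 = 11097/80
Step 3: Multiply by 7: 11097/80 * 7 = 77679/80
Final result = 77679/80

77679/80


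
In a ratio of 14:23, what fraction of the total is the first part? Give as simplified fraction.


Total parts = 14 + 23 = 37
First part fraction = 14/37
Simplify: 14/37 = 14/37

14/37


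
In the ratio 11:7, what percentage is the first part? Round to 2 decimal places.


Total parts = 11 + 7 = 18
First part fraction = 11/18
Percentage = (11/18) * 100
= 0.611111 * 100
= 61.11%

61.11


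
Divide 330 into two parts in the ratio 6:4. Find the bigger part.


Total parts = 6 + 4 = 10
Value per part = 330 / 10 = 33
First share = 6 * 33 = 198
Second share = 4 * 33 = 132
Larger share = 198

198


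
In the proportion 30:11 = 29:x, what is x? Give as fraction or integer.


Setting up: 30/11 = 29/x
Cross multiply: 30 * x = 11 * 29
30x = 319
x = 319/30
x = 319/30

319/30


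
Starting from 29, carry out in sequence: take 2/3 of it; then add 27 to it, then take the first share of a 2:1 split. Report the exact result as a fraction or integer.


Start with 29.
Step 1: Take 2/3: 29 * 2/3 = 58/3
Step 2: Add 27: 58/3+27=139/3; split 2:1 first = 139/3*2/3 = 278/9
Final result = 278/9

278/9


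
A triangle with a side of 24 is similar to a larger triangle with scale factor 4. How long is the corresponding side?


Similar triangles have proportional sides
Scale factor = 4
Smaller side = 24
Corresponding larger side = 24 * 4
= 96

96


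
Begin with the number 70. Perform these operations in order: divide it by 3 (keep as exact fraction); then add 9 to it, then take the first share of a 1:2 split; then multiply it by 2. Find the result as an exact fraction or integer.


Start with 70.
Step 1: Divide by 3: 70 / 3 = 70/3
Step 2: Add 9: 70/3+9=97/3; split 1:2 first = 97/3*1/3 = 97/9
Step 3: Multiply by 2: 97/9 * 2 = 194/9
Final result = 194/9

194/9


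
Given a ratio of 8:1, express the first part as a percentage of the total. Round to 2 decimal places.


Total parts = 8 + 1 = 9
First part fraction = 8/9
Percentage = (8/9) * 100
= 0.888889 * 100
= 88.89%

88.89


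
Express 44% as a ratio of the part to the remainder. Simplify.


Part = 44%, Remainder = 56%
Ratio = 44:56
GCD(44, 56) = 4
Simplify: 11:14 = 11:14

11:14


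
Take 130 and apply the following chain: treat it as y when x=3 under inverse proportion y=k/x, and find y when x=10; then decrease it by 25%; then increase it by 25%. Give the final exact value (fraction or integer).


Start with 130.
Step 1: Inverse prop: k = (130)*3; new y = k/10 = 130*3/10 = 39
Step 2: Decrease by 25%: 39 * 75/100 = 117/4
Step 3: Increase by 25%: 117/4 * 125/100 = 585/16
Final result = 585/16

585/16


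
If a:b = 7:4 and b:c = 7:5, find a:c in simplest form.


Given a:b = 7:4 and b:c = 7:5
Make b consistent. Multiply first ratio by 7: a:b = 49:28
Multiply second ratio by 4: b:c = 28:20
Now b = 28 in both, so a:b:c = 49:28:20
Therefore a:c = 49:20
Simplify by GCD: a:c = 49:20

49:20


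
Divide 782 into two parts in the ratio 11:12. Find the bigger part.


Total parts = 11 + 12 = 23
Value per part = 782 / 23 = 34
First share = 11 * 34 = 374
Second share = 12 * 34 = 408
Larger share = 408

408


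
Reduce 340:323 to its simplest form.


Find GCD(340, 323)
GCD = 17
Divide both by 17: 340/17 = 20, 323/17 = 19
Simplified ratio = 20:19

20:19


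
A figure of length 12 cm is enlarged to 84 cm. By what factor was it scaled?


Original length = 12 cm
Scaled length = 84 cm
Scale factor = 84 / 12
= 7

7


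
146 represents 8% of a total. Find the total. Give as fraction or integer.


Given: 146 is 8% of the whole
Set up: 146 = 8/100 * whole
whole = 146 * 100 / 8
whole = 14600 / 8
whole = 1825

1825


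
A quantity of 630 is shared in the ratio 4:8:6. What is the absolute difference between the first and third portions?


Total parts = 4 + 8 + 6 = 18
Value per part = 630 / 18 = 35
Shares: 4*35=140, 8*35=280, 6*35=210
First share = 140, third share = 210
Difference = |140 - 210| = 70

70


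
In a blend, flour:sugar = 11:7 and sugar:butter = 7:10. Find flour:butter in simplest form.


Given a:b = 11:7 and b:c = 7:10
Make b consistent. Multiply first ratio by 7: a:b = 77:49
Multiply second ratio by 7: b:c = 49:70
Now b = 49 in both, so a:b:c = 77:49:70
Therefore a:c = 77:70
Simplify by GCD: a:c = 11:10

11:10


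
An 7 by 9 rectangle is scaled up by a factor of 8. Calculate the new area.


Original dimensions: 7 x 9
Enlargement factor = 8
New width = 7 * 8 = 56
New height = 9 * 8 = 72
New area = 56 * 72 = 4032

4032


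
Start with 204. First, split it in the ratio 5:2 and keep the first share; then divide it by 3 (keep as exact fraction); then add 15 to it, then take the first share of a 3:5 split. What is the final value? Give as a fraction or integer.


Start with 204.
Step 1: Split 5:2, first share = 204 * 5/7 = 1020/7
Step 2: Divide by 3: 1020/7 / 3 = 340/7
Step 3: Add 15: 340/7+15=445/7; split 3:5 first = 445/7*3/8 = 1335/56
Final result = 1335/56

1335/56


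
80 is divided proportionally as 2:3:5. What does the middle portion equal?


Ratio = 2:3:5
Total parts = 2 + 3 + 5 = 10
Value per part = 80 / 10 = 8
First share = 2 * 8 = 16
Middle share = 3 * 8 = 24
Third share = 5 * 8 = 40

24


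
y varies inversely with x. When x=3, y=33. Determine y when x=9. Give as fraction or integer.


Inverse proportion: y = k/x
Find k: k = 3 * 33 = 99
Compute y at x=9: y = 99/9
y = 11

11


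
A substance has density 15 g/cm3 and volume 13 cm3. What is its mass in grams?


Using mass = density * volume
Density = 15 g/cm3
Volume = 13 cm3
Mass = 15 * 13
= 195 g

195


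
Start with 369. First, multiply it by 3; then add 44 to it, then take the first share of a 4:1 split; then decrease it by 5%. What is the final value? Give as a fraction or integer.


Start with 369.
Step 1: Multiply by 3: 369 * 3 = 1107
Step 2: Add 44: 1107+44=1151; split 4:1 first = 1151*4/5 = 4604/5
Step 3: Decrease by 5%: 4604/5 * 95/100 = 21869/25
Final result = 21869/25

21869/25


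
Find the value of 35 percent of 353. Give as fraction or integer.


Compute 35% of 353
Convert percentage: 35% = 35/100
Multiply: 353 * 35/100
= 12355/100
= 2471/20

2471/20


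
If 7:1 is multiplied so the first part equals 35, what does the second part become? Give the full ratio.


Original ratio: 7:1
First term target: 35
Scale factor = 35 / 7 = 5
Multiply second term: 1 * 5 = 5
Equivalent ratio = 35:5

35:5


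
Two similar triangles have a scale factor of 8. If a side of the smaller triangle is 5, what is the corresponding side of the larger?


Similar triangles have proportional sides
Scale factor = 8
Smaller side = 5
Corresponding larger side = 5 * 8
= 40

40


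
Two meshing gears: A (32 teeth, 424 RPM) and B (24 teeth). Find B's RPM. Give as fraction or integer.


Gear ratio: teeth_A * RPM_A = teeth_B * RPM_B
32 * 424 = 24 * RPM_B
13568 = 24 * RPM_B
RPM_B = 13568 / 24
RPM_B = 1696/3

1696/3


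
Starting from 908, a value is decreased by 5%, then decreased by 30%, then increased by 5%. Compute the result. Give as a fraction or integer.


Start: 908
Step 1: decrease by 5% => multiply by 95/100
  908 * 95/100 = 4313/5
Step 2: decrease by 30% => multiply by 70/100
  4313/5 * 70/100 = 30191/50
Step 3: increase by 5% => multiply by 105/100
  30191/50 * 105/100 = 634011/1000
Final value = 634011/1000

634011/1000


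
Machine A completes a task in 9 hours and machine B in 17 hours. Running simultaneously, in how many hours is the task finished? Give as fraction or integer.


Rate of A = 1/9 job per hour
Rate of B = 1/17 job per hour
Combined rate = 1/9 + 1/17
Find common denominator: (17 + 9)/(9*17) = 26/153
Combined rate = 26/153 job per hour
Time together = 1 / (26/153) = 153/26 hours

153/26


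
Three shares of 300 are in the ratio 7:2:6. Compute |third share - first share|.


Total parts = 7 + 2 + 6 = 15
Value per part = 300 / 15 = 20
Shares: 7*20=140, 2*20=40, 6*20=120
Third share = 120, first share = 140
Difference = |120 - 140| = 20

20


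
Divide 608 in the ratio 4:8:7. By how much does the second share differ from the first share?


Total parts = 4 + 8 + 7 = 19
Value per part = 608 / 19 = 32
Shares: 4*32=128, 8*32=256, 7*32=224
Second share = 256, first share = 128
Difference = |256 - 128| = 128

128


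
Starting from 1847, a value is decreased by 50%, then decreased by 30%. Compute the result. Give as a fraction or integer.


Start: 1847
Step 1: decrease by 50% => multiply by 50/100
  1847 * 50/100 = 1847/2
Step 2: decrease by 30% => multiply by 70/100
  1847/2 * 70/100 = 12929/20
Final value = 12929/20

12929/20


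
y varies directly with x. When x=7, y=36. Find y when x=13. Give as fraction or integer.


Direct proportion: y = kx
Find k: k = 36/7 = 36/7
Compute y at x=13: y = 36/7 * 13
y = 468/7

468/7


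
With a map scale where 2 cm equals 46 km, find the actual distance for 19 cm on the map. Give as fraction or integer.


Map scale: 2 cm = 46 km
Measured distance on map = 19 cm
Set up proportion: 19 * 46 / 2
= 874 / 2
= 437 km

437


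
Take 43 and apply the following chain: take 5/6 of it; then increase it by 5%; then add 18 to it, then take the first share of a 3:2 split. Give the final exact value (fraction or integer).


Start with 43.
Step 1: Take 5/6: 43 * 5/6 = 215/6
Step 2: Increase by 5%: 215/6 * 105/100 = 301/8
Step 3: Add 18: 301/8+18=445/8; split 3:2 first = 445/8*3/5 = 267/8
Final result = 267/8

267/8


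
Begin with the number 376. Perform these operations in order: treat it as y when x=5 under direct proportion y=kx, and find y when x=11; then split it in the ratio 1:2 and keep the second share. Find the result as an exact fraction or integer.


Start with 376.
Step 1: Direct prop: k = (376)/5; new y = k*11 = 376*11/5 = 4136/5
Step 2: Split 1:2, second share = 4136/5 * 2/3 = 8272/15
Final result = 8272/15

8272/15


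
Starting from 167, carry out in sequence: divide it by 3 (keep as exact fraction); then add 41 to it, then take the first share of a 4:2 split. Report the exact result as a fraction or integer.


Start with 167.
Step 1: Divide by 3: 167 / 3 = 167/3
Step 2: Add 41: 167/3+41=290/3; split 4:2 first = 290/3*4/6 = 580/9
Final result = 580/9

580/9


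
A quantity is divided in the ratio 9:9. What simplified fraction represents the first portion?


Total parts = 9 + 9 = 18
First part fraction = 9/18
Simplify: 9/18 = 1/2

1/2


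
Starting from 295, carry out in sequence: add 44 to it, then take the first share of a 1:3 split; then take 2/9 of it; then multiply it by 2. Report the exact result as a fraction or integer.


Start with 295.
Step 1: Add 44: 295+44=339; split 1:3 first = 339*1/4 = 339/4
Step 2: Take 2/9: 339/4 * 2/9 = 113/6
Step 3: Multiply by 2: 113/6 * 2 = 113/3
Final result = 113/3

113/3


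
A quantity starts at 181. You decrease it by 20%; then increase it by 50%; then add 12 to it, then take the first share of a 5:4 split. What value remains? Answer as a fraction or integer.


Start with 181.
Step 1: Decrease by 20%: 181 * 80/100 = 724/5
Step 2: Increase by 50%: 724/5 * 150/100 = 1086/5
Step 3: Add 12: 1086/5+12=1146/5; split 5:4 first = 1146/5*5/9 = 382/3
Final result = 382/3

382/3


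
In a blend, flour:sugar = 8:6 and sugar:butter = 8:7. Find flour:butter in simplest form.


Given a:b = 8:6 and b:c = 8:7
Make b consistent. Multiply first ratio by 8: a:b = 64:48
Multiply second ratio by 6: b:c = 48:42
Now b = 48 in both, so a:b:c = 64:48:42
Therefore a:c = 64:42
Simplify by GCD: a:c = 32:21

32:21


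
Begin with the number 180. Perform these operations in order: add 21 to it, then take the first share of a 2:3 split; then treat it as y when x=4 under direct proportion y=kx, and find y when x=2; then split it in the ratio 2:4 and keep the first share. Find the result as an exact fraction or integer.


Start with 180.
Step 1: Add 21: 180+21=201; split 2:3 first = 201*2/5 = 402/5
Step 2: Direct prop: k = (402/5)/4; new y = k*2 = 402/5*2/4 = 201/5
Step 3: Split 2:4, first share = 201/5 * 2/6 = 67/5
Final result = 67/5

67/5


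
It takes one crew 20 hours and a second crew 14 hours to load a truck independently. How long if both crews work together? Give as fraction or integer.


Rate of A = 1/20 job per hour
Rate of B = 1/14 job per hour
Combined rate = 1/20 + 1/14
Find common denominator: (14 + 20)/(20*14) = 34/280
Combined rate = 17/140 job per hour
Time together = 1 / (17/140) = 140/17 hours

140/17


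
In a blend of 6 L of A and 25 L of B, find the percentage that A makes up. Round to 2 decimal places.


Volume of A = 6 L
Volume of B = 25 L
Total volume = 6 + 25 = 31 L
Percentage of A = (6/31) * 100
= 19.35%

19.35


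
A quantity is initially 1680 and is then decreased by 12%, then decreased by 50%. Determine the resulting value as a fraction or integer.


Start: 1680
Step 1: decrease by 12% => multiply by 88/100
  1680 * 88/100 = 7392/5
Step 2: decrease by 50% => multiply by 50/100
  7392/5 * 50/100 = 3696/5
Final value = 3696/5

3696/5


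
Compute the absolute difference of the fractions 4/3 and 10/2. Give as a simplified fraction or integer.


Simplify: 4/3 = 4/3 and 10/2 = 5
Find common denominator: LCD = 3
Convert: 4/3 and 15/3
Difference = |4 - 15|/3 = 11/3
Simplified = 11/3

11/3


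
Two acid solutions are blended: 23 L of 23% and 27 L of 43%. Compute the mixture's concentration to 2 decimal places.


Solute in mixture 1 = 23% of 23 L = 23*23/100 = 529/100 L
Solute in mixture 2 = 43% of 27 L = 27*43/100 = 1161/100 L
Total solute = 529/100 + 1161/100 = 169/10 L
Total volume = 23 + 27 = 50 L
Final concentration = 169/10/50 * 100 = 33.80%

33.80


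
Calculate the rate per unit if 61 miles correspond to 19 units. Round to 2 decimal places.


Total miles = 61
Number of units = 19
Unit rate = 61 / 19
= 3.21 miles per unit

3.21


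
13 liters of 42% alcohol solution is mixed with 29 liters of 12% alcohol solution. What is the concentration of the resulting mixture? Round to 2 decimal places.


Solute in mixture 1 = 42% of 13 L = 13*42/100 = 273/50 L
Solute in mixture 2 = 12% of 29 L = 29*12/100 = 87/25 L
Total solute = 273/50 + 87/25 = 447/50 L
Total volume = 13 + 29 = 42 L
Final concentration = 447/50/42 * 100 = 21.29%

21.29


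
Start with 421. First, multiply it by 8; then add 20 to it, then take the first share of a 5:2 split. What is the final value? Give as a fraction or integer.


Start with 421.
Step 1: Multiply by 8: 421 * 8 = 3368
Step 2: Add 20: 3368+20=3388; split 5:2 first = 3388*5/7 = 2420
Final result = 2420

2420


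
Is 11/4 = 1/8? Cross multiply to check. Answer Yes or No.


Cross multiply to check 11/4 = 1/8
Left cross product: 11 * 8 = 88
Right cross product: 4 * 1 = 4
88 != 4
Not equal, so proportions differ => No

No


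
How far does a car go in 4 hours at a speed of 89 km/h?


Using distance = speed * time
Speed = 89 km/h
Time = 4 hours
Distance = 89 * 4
= 356 km

356


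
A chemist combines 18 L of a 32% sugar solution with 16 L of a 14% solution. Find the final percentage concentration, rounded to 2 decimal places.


Solute in mixture 1 = 32% of 18 L = 18*32/100 = 144/25 L
Solute in mixture 2 = 14% of 16 L = 16*14/100 = 56/25 L
Total solute = 144/25 + 56/25 = 8 L
Total volume = 18 + 16 = 34 L
Final concentration = 8/34 * 100 = 23.53%

23.53


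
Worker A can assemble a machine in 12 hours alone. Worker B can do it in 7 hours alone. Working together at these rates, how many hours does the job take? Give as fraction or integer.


Rate of A = 1/12 job per hour
Rate of B = 1/7 job per hour
Combined rate = 1/12 + 1/7
Find common denominator: (7 + 12)/(12*7) = 19/84
Combined rate = 19/84 job per hour
Time together = 1 / (19/84) = 84/19 hours

84/19


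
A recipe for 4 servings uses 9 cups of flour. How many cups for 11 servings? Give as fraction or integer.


Original: 9 cups for 4 servings
Target servings = 11
Scaling factor = 11/4
New amount = 9 * 11/4
= 99/4
= 99/4 cups

99/4


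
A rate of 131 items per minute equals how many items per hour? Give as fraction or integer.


Converting from per minute to per hour
Rate = 131 items per minute
Multiply by 60: 131 * 60
= 7860 items per hour

7860


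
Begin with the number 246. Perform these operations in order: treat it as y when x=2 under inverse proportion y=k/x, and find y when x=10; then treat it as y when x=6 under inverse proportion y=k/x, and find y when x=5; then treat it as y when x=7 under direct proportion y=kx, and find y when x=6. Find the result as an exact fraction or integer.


Start with 246.
Step 1: Inverse prop: k = (246)*2; new y = k/10 = 246*2/10 = 246/5
Step 2: Inverse prop: k = (246/5)*6; new y = k/5 = 246/5*6/5 = 1476/25
Step 3: Direct prop: k = (1476/25)/7; new y = k*6 = 1476/25*6/7 = 8856/175
Final result = 8856/175

8856/175


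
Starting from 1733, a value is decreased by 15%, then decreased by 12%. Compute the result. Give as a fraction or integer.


Start: 1733
Step 1: decrease by 15% => multiply by 85/100
  1733 * 85/100 = 29461/20
Step 2: decrease by 12% => multiply by 88/100
  29461/20 * 88/100 = 324071/250
Final value = 324071/250

324071/250


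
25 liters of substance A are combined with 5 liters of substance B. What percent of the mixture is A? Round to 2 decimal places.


Volume of A = 25 L
Volume of B = 5 L
Total volume = 25 + 5 = 30 L
Percentage of A = (25/30) * 100
= 83.33%

83.33


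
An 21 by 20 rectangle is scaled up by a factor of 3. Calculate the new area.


Original dimensions: 21 x 20
Enlargement factor = 3
New width = 21 * 3 = 63
New height = 20 * 3 = 60
New area = 63 * 60 = 3780

3780


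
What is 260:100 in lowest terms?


Find GCD(260, 100)
GCD = 20
Divide both by 20: 260/20 = 13, 100/20 = 5
Simplified ratio = 13:5

13:5


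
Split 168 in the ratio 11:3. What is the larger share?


Total parts = 11 + 3 = 14
Value per part = 168 / 14 = 12
First share = 11 * 12 = 132
Second share = 3 * 12 = 36
Larger share = 132

132


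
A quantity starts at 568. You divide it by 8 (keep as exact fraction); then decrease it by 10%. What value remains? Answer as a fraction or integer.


Start with 568.
Step 1: Divide by 8: 568 / 8 = 71
Step 2: Decrease by 10%: 71 * 90/100 = 639/10
Final result = 639/10

639/10


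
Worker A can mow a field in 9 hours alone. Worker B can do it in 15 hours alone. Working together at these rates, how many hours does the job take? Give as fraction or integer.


Rate of A = 1/9 job per hour
Rate of B = 1/15 job per hour
Combined rate = 1/9 + 1/15
Find common denominator: (15 + 9)/(9*15) = 24/135
Combined rate = 8/45 job per hour
Time together = 1 / (8/45) = 45/8 hours

45/8


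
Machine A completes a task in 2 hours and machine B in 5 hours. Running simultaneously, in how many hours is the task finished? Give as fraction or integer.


Rate of A = 1/2 job per hour
Rate of B = 1/5 job per hour
Combined rate = 1/2 + 1/5
Find common denominator: (5 + 2)/(2*5) = 7/10
Combined rate = 7/10 job per hour
Time together = 1 / (7/10) = 10/7 hours

10/7


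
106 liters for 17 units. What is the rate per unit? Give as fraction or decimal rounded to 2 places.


Total liters = 106
Number of units = 17
Unit rate = 106 / 17
= 6.24 liters per unit

6.24


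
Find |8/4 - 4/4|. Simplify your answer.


Simplify: 8/4 = 2 and 4/4 = 1
Find common denominator: LCD = 1
Convert: 2/1 and 1/1
Difference = |2 - 1|/1 = 1/1
Simplified = 1

1


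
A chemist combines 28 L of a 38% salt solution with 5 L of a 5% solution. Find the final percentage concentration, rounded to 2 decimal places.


Solute in mixture 1 = 38% of 28 L = 28*38/100 = 266/25 L
Solute in mixture 2 = 5% of 5 L = 5*5/100 = 1/4 L
Total solute = 266/25 + 1/4 = 1089/100 L
Total volume = 28 + 5 = 33 L
Final concentration = 1089/100/33 * 100 = 33.00%

33.00


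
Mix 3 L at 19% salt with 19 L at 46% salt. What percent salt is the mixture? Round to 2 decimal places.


Solute in mixture 1 = 19% of 3 L = 3*19/100 = 57/100 L
Solute in mixture 2 = 46% of 19 L = 19*46/100 = 437/50 L
Total solute = 57/100 + 437/50 = 931/100 L
Total volume = 3 + 19 = 22 L
Final concentration = 931/100/22 * 100 = 42.32%

42.32


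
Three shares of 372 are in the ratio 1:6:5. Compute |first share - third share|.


Total parts = 1 + 6 + 5 = 12
Value per part = 372 / 12 = 31
Shares: 1*31=31, 6*31=186, 5*31=155
First share = 31, third share = 155
Difference = |31 - 155| = 124

124


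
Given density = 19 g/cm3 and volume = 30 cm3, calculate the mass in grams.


Using mass = density * volume
Density = 19 g/cm3
Volume = 30 cm3
Mass = 19 * 30
= 570 g

570


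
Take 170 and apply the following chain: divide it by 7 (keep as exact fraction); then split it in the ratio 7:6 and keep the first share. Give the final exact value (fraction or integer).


Start with 170.
Step 1: Divide by 7: 170 / 7 = 170/7
Step 2: Split 7:6, first share = 170/7 * 7/13 = 170/13
Final result = 170/13

170/13


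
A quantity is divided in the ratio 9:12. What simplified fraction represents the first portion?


Total parts = 9 + 12 = 21
First part fraction = 9/21
Simplify: 9/21 = 3/7

3/7


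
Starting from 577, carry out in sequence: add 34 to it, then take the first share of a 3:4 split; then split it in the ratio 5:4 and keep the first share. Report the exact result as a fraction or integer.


Start with 577.
Step 1: Add 34: 577+34=611; split 3:4 first = 611*3/7 = 1833/7
Step 2: Split 5:4, first share = 1833/7 * 5/9 = 3055/21
Final result = 3055/21

3055/21


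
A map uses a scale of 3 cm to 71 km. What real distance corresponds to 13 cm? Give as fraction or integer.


Map scale: 3 cm = 71 km
Measured distance on map = 13 cm
Set up proportion: 13 * 71 / 3
= 923 / 3
= 923/3 km

923/3


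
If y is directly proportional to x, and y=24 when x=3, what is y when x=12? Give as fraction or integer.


Direct proportion: y = kx
Find k: k = 24/3 = 8
Compute y at x=12: y = 8 * 12
y = 96

96


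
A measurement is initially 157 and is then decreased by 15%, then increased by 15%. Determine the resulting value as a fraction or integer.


Start: 157
Step 1: decrease by 15% => multiply by 85/100
  157 * 85/100 = 2669/20
Step 2: increase by 15% => multiply by 115/100
  2669/20 * 115/100 = 61387/400
Final value = 61387/400

61387/400


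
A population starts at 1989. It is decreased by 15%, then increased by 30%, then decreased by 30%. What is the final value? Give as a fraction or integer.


Start: 1989
Step 1: decrease by 15% => multiply by 85/100
  1989 * 85/100 = 33813/20
Step 2: increase by 30% => multiply by 130/100
  33813/20 * 130/100 = 439569/200
Step 3: decrease by 30% => multiply by 70/100
  439569/200 * 70/100 = 3076983/2000
Final value = 3076983/2000

3076983/2000


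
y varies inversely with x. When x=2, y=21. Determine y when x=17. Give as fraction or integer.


Inverse proportion: y = k/x
Find k: k = 2 * 21 = 42
Compute y at x=17: y = 42/17
y = 42/17

42/17


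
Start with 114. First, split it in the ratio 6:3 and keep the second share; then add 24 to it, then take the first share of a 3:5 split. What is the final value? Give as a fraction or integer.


Start with 114.
Step 1: Split 6:3, second share = 114 * 3/9 = 38
Step 2: Add 24: 38+24=62; split 3:5 first = 62*3/8 = 93/4
Final result = 93/4

93/4


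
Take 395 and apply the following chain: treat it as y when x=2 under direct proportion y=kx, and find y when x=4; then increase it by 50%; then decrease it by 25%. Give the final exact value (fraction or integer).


Start with 395.
Step 1: Direct prop: k = (395)/2; new y = k*4 = 395*4/2 = 790
Step 2: Increase by 50%: 790 * 150/100 = 1185
Step 3: Decrease by 25%: 1185 * 75/100 = 3555/4
Final result = 3555/4

3555/4


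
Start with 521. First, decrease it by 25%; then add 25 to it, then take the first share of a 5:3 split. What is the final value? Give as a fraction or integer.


Start with 521.
Step 1: Decrease by 25%: 521 * 75/100 = 1563/4
Step 2: Add 25: 1563/4+25=1663/4; split 5:3 first = 1663/4*5/8 = 8315/32
Final result = 8315/32

8315/32


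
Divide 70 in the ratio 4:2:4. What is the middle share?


Ratio = 4:2:4
Total parts = 4 + 2 + 4 = 10
Value per part = 70 / 10 = 7
First share = 4 * 7 = 28
Middle share = 2 * 7 = 14
Third share = 4 * 7 = 28

14
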